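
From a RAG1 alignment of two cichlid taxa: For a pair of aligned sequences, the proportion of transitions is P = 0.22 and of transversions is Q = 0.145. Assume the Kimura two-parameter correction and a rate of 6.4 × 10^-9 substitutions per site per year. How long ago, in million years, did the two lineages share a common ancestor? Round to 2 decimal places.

41.04

Under the Kimura two-parameter model, d = −½ ln(1 − 2P − Q) − ¼ ln(1 − 2Q).
1 − 2P − Q = 0.415, giving −½ ln(0.415) = 0.439738.
1 − 2Q = 0.71, giving −¼ ln(0.71) = 0.085623.
d = 0.439738 + 0.085623 = 0.525361.
Under a molecular clock d = 2μt, so t = d/(2μ) = 0.525361 / (2 × 6.4 × 10^-9) = 41.04 million years.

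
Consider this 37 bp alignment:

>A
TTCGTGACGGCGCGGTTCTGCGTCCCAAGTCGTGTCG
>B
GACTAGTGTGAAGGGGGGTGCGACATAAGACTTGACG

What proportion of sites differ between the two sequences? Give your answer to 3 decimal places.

The sequences differ at 19 of 37 positions.
p = 19/37 = 0.513513… ≈ 0.514 (to 3 d.p.).

0.514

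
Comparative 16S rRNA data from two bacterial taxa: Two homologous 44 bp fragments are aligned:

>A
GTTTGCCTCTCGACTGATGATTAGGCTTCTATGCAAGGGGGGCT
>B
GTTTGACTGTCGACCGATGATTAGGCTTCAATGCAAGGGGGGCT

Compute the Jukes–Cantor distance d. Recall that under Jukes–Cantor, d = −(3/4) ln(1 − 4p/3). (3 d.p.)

The sequences differ at 4 of 44 sites (6, 9, 15, 30), so p = 4/44 ≈ 0.090909.
d = −(3/4) ln(1 − 4p/3) = −0.75 ln(1 − 0.121212) = −0.75 ln(0.878788)
  = −0.75 × (-0.129212) = 0.096909 substitutions/site.

0.097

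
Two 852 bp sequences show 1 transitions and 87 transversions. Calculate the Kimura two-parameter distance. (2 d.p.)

P = 1/852 ≈ 0.001174 and Q = 87/852 ≈ 0.102113.
Under the Kimura two-parameter model, d = −½ ln(1 − 2P − Q) − ¼ ln(1 − 2Q).
1 − 2P − Q = 0.895539, giving −½ ln(0.895539) = 0.055165.
1 − 2Q = 0.795774, giving −¼ ln(0.795774) = 0.057110.
d = 0.055165 + 0.057110 = 0.112275.

0.11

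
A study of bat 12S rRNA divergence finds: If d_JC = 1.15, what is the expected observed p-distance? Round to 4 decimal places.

0.5881

p = (3/4)(1 − e^(−4d/3)) = 0.75 × (1 − e^(-1.533333)) = 0.75 × (1 − 0.215815) = 0.588139.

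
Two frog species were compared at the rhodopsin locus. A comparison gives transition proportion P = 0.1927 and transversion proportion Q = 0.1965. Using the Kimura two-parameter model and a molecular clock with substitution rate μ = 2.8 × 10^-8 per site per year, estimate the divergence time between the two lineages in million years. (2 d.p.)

10.01

Under the Kimura two-parameter model, d = −½ ln(1 − 2P − Q) − ¼ ln(1 − 2Q).
1 − 2P − Q = 0.4181, giving −½ ln(0.4181) = 0.436017.
1 − 2Q = 0.607, giving −¼ ln(0.607) = 0.124807.
d = 0.436017 + 0.124807 = 0.560824.
Under a molecular clock d = 2μt, so t = d/(2μ) = 0.560824 / (2 × 2.8 × 10^-8) = 10.01 million years.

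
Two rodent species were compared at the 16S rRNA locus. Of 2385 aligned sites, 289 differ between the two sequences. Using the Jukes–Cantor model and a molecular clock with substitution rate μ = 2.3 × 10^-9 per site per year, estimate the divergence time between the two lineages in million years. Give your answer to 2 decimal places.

p = 289/2385 ≈ 0.121174.
d = −(3/4) ln(1 − 4p/3) = −0.75 ln(1 − 0.161565) = −0.75 ln(0.838435)
  = −0.75 × (-0.176218) = 0.132164 substitutions/site.
Under a molecular clock d = 2μt, so t = d/(2μ) = 0.132164 / (2 × 2.3 × 10^-9) = 28.73 million years.

28.73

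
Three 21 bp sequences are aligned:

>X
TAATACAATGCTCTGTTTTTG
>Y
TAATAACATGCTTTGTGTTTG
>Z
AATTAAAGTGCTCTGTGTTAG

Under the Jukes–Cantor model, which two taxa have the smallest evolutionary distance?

X–Y: 4/21 differ, p = 0.190, d = 0.220.
X–Z: 6/21 differ, p = 0.286, d = 0.360.
Y–Z: 6/21 differ, p = 0.286, d = 0.360.
The smallest distance is between X and Y.

X and Y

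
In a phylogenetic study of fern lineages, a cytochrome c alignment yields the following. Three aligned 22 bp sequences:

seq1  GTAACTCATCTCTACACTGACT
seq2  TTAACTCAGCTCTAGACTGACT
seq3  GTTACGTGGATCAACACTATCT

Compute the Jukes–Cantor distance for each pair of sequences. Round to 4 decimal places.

seq1–seq2: 3/22 sites differ → p ≈ 0.136364, d = −0.75 ln(1 − 0.181819) = 0.150504 ≈ 0.1505.
seq1–seq3: 9/22 sites differ → p ≈ 0.409091, d = −0.75 ln(1 − 0.545455) = 0.591344 ≈ 0.5913.
seq2–seq3: 10/22 sites differ → p ≈ 0.454545, d = −0.75 ln(1 − 0.60606) = 0.698667 ≈ 0.6987.

d(seq1,seq2) = 0.1505, d(seq1,seq3) = 0.5913, d(seq2,seq3) = 0.6987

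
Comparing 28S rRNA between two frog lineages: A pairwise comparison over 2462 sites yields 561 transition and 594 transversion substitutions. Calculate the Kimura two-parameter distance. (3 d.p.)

0.762

P = 561/2462 ≈ 0.227864 and Q = 594/2462 ≈ 0.241267.
Under the Kimura two-parameter model, d = −½ ln(1 − 2P − Q) − ¼ ln(1 − 2Q).
1 − 2P − Q = 0.303005, giving −½ ln(0.303005) = 0.597003.
1 − 2Q = 0.517466, giving −¼ ln(0.517466) = 0.164703.
d = 0.597003 + 0.164703 = 0.761706.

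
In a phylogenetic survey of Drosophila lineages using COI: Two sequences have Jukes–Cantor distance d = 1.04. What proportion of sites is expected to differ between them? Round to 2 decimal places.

0.56

p = (3/4)(1 − e^(−4d/3)) = 0.75 × (1 − e^(-1.386667)) = 0.75 × (1 − 0.249907) = 0.562570.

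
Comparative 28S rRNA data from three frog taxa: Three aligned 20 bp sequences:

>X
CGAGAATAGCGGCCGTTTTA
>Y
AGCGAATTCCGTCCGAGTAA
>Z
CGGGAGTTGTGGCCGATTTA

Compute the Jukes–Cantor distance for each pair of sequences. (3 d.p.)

d(X,Y) = 0.572, d(X,Z) = 0.304, d(Y,Z) = 0.572

X–Y: 8/20 sites differ → p = 0.4, d = −0.75 ln(1 − 0.533333) = 0.571605 ≈ 0.572.
X–Z: 5/20 sites differ → p = 0.25, d = −0.75 ln(1 − 0.333333) = 0.304098 ≈ 0.304.
Y–Z: 8/20 sites differ → p = 0.4, d = −0.75 ln(1 − 0.533333) = 0.571605 ≈ 0.572.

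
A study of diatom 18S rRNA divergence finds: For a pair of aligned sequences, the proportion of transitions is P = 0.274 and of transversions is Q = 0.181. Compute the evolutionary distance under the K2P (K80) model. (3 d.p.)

Under the Kimura two-parameter model, d = −½ ln(1 − 2P − Q) − ¼ ln(1 − 2Q).
1 − 2P − Q = 0.271, giving −½ ln(0.271) = 0.652818.
1 − 2Q = 0.638, giving −¼ ln(0.638) = 0.112354.
d = 0.652818 + 0.112354 = 0.765172.

0.765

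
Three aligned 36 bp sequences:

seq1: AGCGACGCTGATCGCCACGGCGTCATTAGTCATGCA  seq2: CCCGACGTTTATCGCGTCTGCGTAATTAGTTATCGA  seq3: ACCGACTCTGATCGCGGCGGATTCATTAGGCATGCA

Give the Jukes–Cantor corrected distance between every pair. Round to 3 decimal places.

d(seq1,seq2) = 0.392, d(seq1,seq3) = 0.225, d(seq2,seq3) = 0.493

seq1–seq2: 11/36 sites differ → p ≈ 0.305556, d = −0.75 ln(1 − 0.407408) = 0.392437 ≈ 0.392.
seq1–seq3: 7/36 sites differ → p ≈ 0.194444, d = −0.75 ln(1 − 0.259259) = 0.225078 ≈ 0.225.
seq2–seq3: 13/36 sites differ → p ≈ 0.361111, d = −0.75 ln(1 − 0.481481) = 0.492584 ≈ 0.493.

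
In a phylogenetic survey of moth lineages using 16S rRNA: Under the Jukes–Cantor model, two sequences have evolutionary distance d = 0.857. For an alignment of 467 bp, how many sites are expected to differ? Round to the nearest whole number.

239

Invert JC69: p = (3/4)(1 − e^(−4d/3)) = 0.75 × (1 − e^(-1.142667)) = 0.75 × (1 − 0.318967) = 0.510775.
Expected differing sites = pL ≈ 0.510775 × 467 = 238.531925 ≈ 239.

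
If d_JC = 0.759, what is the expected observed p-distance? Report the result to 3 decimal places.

0.477

p = (3/4)(1 − e^(−4d/3)) = 0.75 × (1 − e^(-1.012)) = 0.75 × (1 − 0.363491) = 0.477382.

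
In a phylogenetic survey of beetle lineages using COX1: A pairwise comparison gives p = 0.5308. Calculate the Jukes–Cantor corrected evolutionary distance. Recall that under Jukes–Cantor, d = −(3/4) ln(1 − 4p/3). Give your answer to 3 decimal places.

0.923

d = −(3/4) ln(1 − 4p/3) = −0.75 ln(1 − 0.707733) = −0.75 ln(0.292267)
  = −0.75 × (-1.230088) = 0.922566 substitutions/site.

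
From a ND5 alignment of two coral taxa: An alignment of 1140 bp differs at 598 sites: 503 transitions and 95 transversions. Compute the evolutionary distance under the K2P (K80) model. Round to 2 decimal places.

1.73

P = 503/1140 ≈ 0.441228 and Q = 95/1140 ≈ 0.083333.
Under the Kimura two-parameter model, d = −½ ln(1 − 2P − Q) − ¼ ln(1 − 2Q).
1 − 2P − Q = 0.034211, giving −½ ln(0.034211) = 1.687604.
1 − 2Q = 0.833334, giving −¼ ln(0.833334) = 0.045580.
d = 1.687604 + 0.045580 = 1.733184.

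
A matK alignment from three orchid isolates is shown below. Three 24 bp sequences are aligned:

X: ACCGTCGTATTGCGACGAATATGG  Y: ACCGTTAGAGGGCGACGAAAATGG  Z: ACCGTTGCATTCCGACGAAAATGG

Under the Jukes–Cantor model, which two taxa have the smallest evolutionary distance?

X–Y: 6/24 differ, p = 0.250, d = 0.304.
X–Z: 4/24 differ, p = 0.167, d = 0.188.
Y–Z: 5/24 differ, p = 0.208, d = 0.244.
The smallest distance is between X and Z.

X and Z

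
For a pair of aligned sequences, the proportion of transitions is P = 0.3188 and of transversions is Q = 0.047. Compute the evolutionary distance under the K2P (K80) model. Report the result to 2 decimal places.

0.60

Under the Kimura two-parameter model, d = −½ ln(1 − 2P − Q) − ¼ ln(1 − 2Q).
1 − 2P − Q = 0.3154, giving −½ ln(0.3154) = 0.576957.
1 − 2Q = 0.906, giving −¼ ln(0.906) = 0.024679.
d = 0.576957 + 0.024679 = 0.601636.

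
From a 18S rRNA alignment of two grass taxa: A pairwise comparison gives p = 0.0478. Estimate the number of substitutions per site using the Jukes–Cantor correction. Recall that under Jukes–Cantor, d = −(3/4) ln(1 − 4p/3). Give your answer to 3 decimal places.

0.049

d = −(3/4) ln(1 − 4p/3) = −0.75 ln(1 − 0.063733) = −0.75 ln(0.936267)
  = −0.75 × (-0.065855) = 0.049391 substitutions/site.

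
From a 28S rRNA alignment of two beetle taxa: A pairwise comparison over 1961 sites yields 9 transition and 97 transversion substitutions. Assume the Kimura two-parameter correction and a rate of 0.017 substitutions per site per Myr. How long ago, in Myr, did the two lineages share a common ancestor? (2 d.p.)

P = 9/1961 ≈ 0.004589 and Q = 97/1961 ≈ 0.049465.
Under the Kimura two-parameter model, d = −½ ln(1 − 2P − Q) − ¼ ln(1 − 2Q).
1 − 2P − Q = 0.941357, giving −½ ln(0.941357) = 0.030216.
1 − 2Q = 0.90107, giving −¼ ln(0.90107) = 0.026043.
d = 0.030216 + 0.026043 = 0.056259.
Under a molecular clock d = 2μt, so t = d/(2μ) = 0.056259 / (2 × 0.017) = 1.65 Myr.

1.65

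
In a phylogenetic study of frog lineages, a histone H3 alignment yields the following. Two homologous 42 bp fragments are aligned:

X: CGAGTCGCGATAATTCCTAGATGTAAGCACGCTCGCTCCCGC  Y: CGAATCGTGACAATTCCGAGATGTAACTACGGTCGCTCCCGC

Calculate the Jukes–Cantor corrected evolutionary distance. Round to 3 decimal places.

The sequences differ at 7 of 42 sites (4, 8, 11, 18, 27, 28, 32), so p = 7/42 ≈ 0.166667.
d = −(3/4) ln(1 − 4p/3) = −0.75 ln(1 − 0.222223) = −0.75 ln(0.777777)
  = −0.75 × (-0.251315) = 0.188486 substitutions/site.

0.188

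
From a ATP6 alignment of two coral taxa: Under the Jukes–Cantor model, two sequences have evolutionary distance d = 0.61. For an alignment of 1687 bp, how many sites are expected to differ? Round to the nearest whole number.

Invert JC69: p = (3/4)(1 − e^(−4d/3)) = 0.75 × (1 − e^(-0.813333)) = 0.75 × (1 − 0.443378) = 0.417467.
Expected differing sites = pL ≈ 0.417467 × 1687 = 704.266829 ≈ 704.

704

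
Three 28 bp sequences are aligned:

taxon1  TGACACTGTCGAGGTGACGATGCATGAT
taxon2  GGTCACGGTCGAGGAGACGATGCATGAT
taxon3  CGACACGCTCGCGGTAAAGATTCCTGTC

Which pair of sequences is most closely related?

taxon1 and taxon2

taxon1–taxon2: 4/28 differ, p = 0.143, d = 0.158.
taxon1–taxon3: 10/28 differ, p = 0.357, d = 0.485.
taxon2–taxon3: 11/28 differ, p = 0.393, d = 0.556.
The smallest distance is between taxon1 and taxon2.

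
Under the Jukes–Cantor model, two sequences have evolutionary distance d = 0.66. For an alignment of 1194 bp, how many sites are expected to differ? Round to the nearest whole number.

Invert JC69: p = (3/4)(1 − e^(−4d/3)) = 0.75 × (1 − e^(-0.88)) = 0.75 × (1 − 0.414783) = 0.438913.
Expected differing sites = pL ≈ 0.438913 × 1194 = 524.062122 ≈ 524.

524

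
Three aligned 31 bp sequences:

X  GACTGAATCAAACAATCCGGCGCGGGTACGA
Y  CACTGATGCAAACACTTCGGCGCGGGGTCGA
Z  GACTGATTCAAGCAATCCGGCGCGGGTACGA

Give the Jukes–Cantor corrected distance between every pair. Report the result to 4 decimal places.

X–Y: 7/31 sites differ → p ≈ 0.225806, d = −0.75 ln(1 − 0.301075) = 0.268659 ≈ 0.2687.
X–Z: 2/31 sites differ → p ≈ 0.064516, d = −0.75 ln(1 − 0.086021) = 0.067461 ≈ 0.0675.
Y–Z: 7/31 sites differ → p ≈ 0.225806, d = −0.75 ln(1 − 0.301075) = 0.268659 ≈ 0.2687.

d(X,Y) = 0.2687, d(X,Z) = 0.0675, d(Y,Z) = 0.2687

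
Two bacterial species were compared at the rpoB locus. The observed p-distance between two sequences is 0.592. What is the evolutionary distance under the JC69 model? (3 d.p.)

d = −(3/4) ln(1 − 4p/3) = −0.75 ln(1 − 0.789333) = −0.75 ln(0.210667)
  = −0.75 × (-1.557477) = 1.168108 substitutions/site.

1.168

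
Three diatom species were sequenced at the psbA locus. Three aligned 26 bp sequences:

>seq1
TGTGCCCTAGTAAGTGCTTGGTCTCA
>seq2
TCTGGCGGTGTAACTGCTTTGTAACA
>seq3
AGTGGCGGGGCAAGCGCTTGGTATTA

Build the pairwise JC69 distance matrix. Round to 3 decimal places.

seq1–seq2: 9/26 sites differ → p ≈ 0.346154, d = −0.75 ln(1 − 0.461539) = 0.464280 ≈ 0.464.
seq1–seq3: 9/26 sites differ → p ≈ 0.346154, d = −0.75 ln(1 − 0.461539) = 0.464280 ≈ 0.464.
seq2–seq3: 9/26 sites differ → p ≈ 0.346154, d = −0.75 ln(1 − 0.461539) = 0.464280 ≈ 0.464.

d(seq1,seq2) = 0.464, d(seq1,seq3) = 0.464, d(seq2,seq3) = 0.464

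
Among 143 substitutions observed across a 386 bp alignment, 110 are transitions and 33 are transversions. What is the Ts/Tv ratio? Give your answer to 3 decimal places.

3.333

R = 110/33 = 3.333333… ≈ 3.333 (to 3 d.p.).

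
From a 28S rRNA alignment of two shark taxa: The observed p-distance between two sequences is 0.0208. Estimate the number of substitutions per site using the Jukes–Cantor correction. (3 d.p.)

d = −(3/4) ln(1 − 4p/3) = −0.75 ln(1 − 0.027733) = −0.75 ln(0.972267)
  = −0.75 × (-0.028125) = 0.021094 substitutions/site.

0.021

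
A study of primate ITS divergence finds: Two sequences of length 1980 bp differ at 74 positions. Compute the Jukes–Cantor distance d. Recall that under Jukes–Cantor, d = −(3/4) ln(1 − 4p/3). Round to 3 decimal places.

p = 74/1980 ≈ 0.037374.
d = −(3/4) ln(1 − 4p/3) = −0.75 ln(1 − 0.049832) = −0.75 ln(0.950168)
  = −0.75 × (-0.051116) = 0.038337 substitutions/site.

0.038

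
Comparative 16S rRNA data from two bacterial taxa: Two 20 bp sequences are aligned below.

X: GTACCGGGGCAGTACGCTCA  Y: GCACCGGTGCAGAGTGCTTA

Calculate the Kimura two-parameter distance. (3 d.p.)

0.402

Of 20 sites, 4 differences are transitions and 2 are transversions, so P = 4/20 = 0.2 and Q = 2/20 = 0.1.
Under the Kimura two-parameter model, d = −½ ln(1 − 2P − Q) − ¼ ln(1 − 2Q).
1 − 2P − Q = 0.5, giving −½ ln(0.5) = 0.346574.
1 − 2Q = 0.8, giving −¼ ln(0.8) = 0.055786.
d = 0.346574 + 0.055786 = 0.402360.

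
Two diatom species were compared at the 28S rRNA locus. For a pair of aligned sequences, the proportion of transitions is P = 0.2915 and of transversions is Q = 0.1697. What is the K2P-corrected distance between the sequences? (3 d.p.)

0.802

Under the Kimura two-parameter model, d = −½ ln(1 − 2P − Q) − ¼ ln(1 − 2Q).
1 − 2P − Q = 0.2473, giving −½ ln(0.2473) = 0.698577.
1 − 2Q = 0.6606, giving −¼ ln(0.6606) = 0.103652.
d = 0.698577 + 0.103652 = 0.802229.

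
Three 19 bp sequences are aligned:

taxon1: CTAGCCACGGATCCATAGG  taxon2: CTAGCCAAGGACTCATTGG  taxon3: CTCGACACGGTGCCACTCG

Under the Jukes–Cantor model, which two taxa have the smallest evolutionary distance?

taxon1–taxon2: 4/19 differ, p = 0.211, d = 0.247.
taxon1–taxon3: 7/19 differ, p = 0.368, d = 0.507.
taxon2–taxon3: 8/19 differ, p = 0.421, d = 0.618.
The smallest distance is between taxon1 and taxon2.

taxon1 and taxon2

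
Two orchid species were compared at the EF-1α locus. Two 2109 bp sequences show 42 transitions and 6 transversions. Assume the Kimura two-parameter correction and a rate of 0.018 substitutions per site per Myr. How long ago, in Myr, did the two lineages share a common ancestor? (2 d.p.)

0.65

P = 42/2109 ≈ 0.019915 and Q = 6/2109 ≈ 0.002845.
Under the Kimura two-parameter model, d = −½ ln(1 − 2P − Q) − ¼ ln(1 − 2Q).
1 − 2P − Q = 0.957325, giving −½ ln(0.957325) = 0.021806.
1 − 2Q = 0.99431, giving −¼ ln(0.99431) = 0.001427.
d = 0.021806 + 0.001427 = 0.023233.
Under a molecular clock d = 2μt, so t = d/(2μ) = 0.023233 / (2 × 0.018) = 0.65 Myr.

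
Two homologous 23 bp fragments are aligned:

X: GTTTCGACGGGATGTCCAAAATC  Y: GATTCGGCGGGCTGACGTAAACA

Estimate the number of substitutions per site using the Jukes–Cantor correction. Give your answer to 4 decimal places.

The sequences differ at 8 of 23 sites (2, 7, 12, 15, 17, 18, 22, 23), so p = 8/23 ≈ 0.347826.
d = −(3/4) ln(1 − 4p/3) = −0.75 ln(1 − 0.463768) = −0.75 ln(0.536232)
  = −0.75 × (-0.623188) = 0.467391 substitutions/site.

0.4674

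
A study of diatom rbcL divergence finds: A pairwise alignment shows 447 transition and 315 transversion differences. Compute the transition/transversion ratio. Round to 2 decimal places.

R = 447/315 = 1.419047… ≈ 1.42 (to 2 d.p.).

1.42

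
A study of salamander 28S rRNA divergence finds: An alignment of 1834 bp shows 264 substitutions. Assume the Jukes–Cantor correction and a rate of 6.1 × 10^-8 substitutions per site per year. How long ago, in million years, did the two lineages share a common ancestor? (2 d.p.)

p = 264/1834 ≈ 0.143948.
d = −(3/4) ln(1 − 4p/3) = −0.75 ln(1 − 0.191931) = −0.75 ln(0.808069)
  = −0.75 × (-0.213108) = 0.159831 substitutions/site.
Under a molecular clock d = 2μt, so t = d/(2μ) = 0.159831 / (2 × 6.1 × 10^-8) = 1.31 million years.

1.31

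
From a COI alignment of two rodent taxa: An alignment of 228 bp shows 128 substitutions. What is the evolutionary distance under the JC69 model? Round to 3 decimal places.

1.035

p = 128/228 ≈ 0.561404.
d = −(3/4) ln(1 − 4p/3) = −0.75 ln(1 − 0.748539) = −0.75 ln(0.251461)
  = −0.75 × (-1.380467) = 1.035350 substitutions/site.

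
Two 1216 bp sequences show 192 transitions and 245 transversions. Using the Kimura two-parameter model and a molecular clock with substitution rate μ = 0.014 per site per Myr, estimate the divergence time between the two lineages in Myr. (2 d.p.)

P = 192/1216 ≈ 0.157895 and Q = 245/1216 ≈ 0.20148.
Under the Kimura two-parameter model, d = −½ ln(1 − 2P − Q) − ¼ ln(1 − 2Q).
1 − 2P − Q = 0.48273, giving −½ ln(0.48273) = 0.364149.
1 − 2Q = 0.59704, giving −¼ ln(0.59704) = 0.128943.
d = 0.364149 + 0.128943 = 0.493092.
Under a molecular clock d = 2μt, so t = d/(2μ) = 0.493092 / (2 × 0.014) = 17.61 Myr.

17.61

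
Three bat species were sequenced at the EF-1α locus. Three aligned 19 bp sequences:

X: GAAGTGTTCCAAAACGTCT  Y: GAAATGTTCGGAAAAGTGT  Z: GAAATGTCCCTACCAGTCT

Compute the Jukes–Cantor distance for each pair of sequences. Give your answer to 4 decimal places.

X–Y: 5/19 sites differ → p ≈ 0.263158, d = −0.75 ln(1 − 0.350877) = 0.324100 ≈ 0.3241.
X–Z: 6/19 sites differ → p ≈ 0.315789, d = −0.75 ln(1 − 0.421052) = 0.409907 ≈ 0.4099.
Y–Z: 6/19 sites differ → p ≈ 0.315789, d = −0.75 ln(1 − 0.421052) = 0.409907 ≈ 0.4099.

d(X,Y) = 0.3241, d(X,Z) = 0.4099, d(Y,Z) = 0.4099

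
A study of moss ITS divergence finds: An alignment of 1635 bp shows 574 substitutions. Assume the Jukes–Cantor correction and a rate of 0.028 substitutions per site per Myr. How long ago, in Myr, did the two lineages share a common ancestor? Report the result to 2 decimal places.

p = 574/1635 ≈ 0.35107.
d = −(3/4) ln(1 − 4p/3) = −0.75 ln(1 − 0.468093) = −0.75 ln(0.531907)
  = −0.75 × (-0.631287) = 0.473465 substitutions/site.
Under a molecular clock d = 2μt, so t = d/(2μ) = 0.473465 / (2 × 0.028) = 8.45 Myr.

8.45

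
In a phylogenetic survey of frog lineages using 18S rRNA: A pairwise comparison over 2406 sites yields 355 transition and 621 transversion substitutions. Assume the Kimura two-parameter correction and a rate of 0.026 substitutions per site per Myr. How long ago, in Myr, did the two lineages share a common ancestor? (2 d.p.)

11.24

P = 355/2406 ≈ 0.147548 and Q = 621/2406 ≈ 0.258105.
Under the Kimura two-parameter model, d = −½ ln(1 − 2P − Q) − ¼ ln(1 − 2Q).
1 − 2P − Q = 0.446799, giving −½ ln(0.446799) = 0.402823.
1 − 2Q = 0.48379, giving −¼ ln(0.48379) = 0.181526.
d = 0.402823 + 0.181526 = 0.584349.
Under a molecular clock d = 2μt, so t = d/(2μ) = 0.584349 / (2 × 0.026) = 11.24 Myr.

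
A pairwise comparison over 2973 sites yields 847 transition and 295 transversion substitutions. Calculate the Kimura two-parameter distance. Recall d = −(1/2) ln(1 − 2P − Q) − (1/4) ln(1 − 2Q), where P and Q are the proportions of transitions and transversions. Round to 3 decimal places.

P = 847/2973 ≈ 0.284897 and Q = 295/2973 ≈ 0.099226.
Under the Kimura two-parameter model, d = −½ ln(1 − 2P − Q) − ¼ ln(1 − 2Q).
1 − 2P − Q = 0.33098, giving −½ ln(0.33098) = 0.552849.
1 − 2Q = 0.801548, giving −¼ ln(0.801548) = 0.055303.
d = 0.552849 + 0.055303 = 0.608152.

0.608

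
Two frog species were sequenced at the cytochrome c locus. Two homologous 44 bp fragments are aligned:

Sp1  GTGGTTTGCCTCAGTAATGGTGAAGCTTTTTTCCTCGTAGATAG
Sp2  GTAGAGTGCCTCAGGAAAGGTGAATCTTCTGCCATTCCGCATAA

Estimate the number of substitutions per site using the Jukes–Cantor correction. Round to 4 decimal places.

0.4975

The sequences differ at 16 of 44 sites, so p = 16/44 ≈ 0.363636.
d = −(3/4) ln(1 − 4p/3) = −0.75 ln(1 − 0.484848) = −0.75 ln(0.515152)
  = −0.75 × (-0.663293) = 0.497470 substitutions/site.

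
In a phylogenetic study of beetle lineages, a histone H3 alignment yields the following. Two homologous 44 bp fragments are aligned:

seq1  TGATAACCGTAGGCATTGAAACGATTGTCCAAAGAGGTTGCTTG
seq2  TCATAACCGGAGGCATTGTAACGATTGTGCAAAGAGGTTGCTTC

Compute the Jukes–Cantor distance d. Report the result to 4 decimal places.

0.1232

The sequences differ at 5 of 44 sites (2, 10, 19, 29, 44), so p = 5/44 ≈ 0.113636.
d = −(3/4) ln(1 − 4p/3) = −0.75 ln(1 − 0.151515) = −0.75 ln(0.848485)
  = −0.75 × (-0.164303) = 0.123227 substitutions/site.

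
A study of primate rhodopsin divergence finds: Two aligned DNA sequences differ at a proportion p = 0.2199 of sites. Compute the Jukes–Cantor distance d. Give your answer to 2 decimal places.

d = −(3/4) ln(1 − 4p/3) = −0.75 ln(1 − 0.2932) = −0.75 ln(0.7068)
  = −0.75 × (-0.347008) = 0.260256 substitutions/site.

0.26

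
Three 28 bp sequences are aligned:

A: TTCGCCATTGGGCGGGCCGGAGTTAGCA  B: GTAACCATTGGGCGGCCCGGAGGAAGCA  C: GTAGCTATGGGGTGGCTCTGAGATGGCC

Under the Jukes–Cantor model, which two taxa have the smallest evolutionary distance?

A–B: 6/28 differ, p = 0.214, d = 0.252.
A–C: 11/28 differ, p = 0.393, d = 0.556.
B–C: 10/28 differ, p = 0.357, d = 0.485.
The smallest distance is between A and B.

A and B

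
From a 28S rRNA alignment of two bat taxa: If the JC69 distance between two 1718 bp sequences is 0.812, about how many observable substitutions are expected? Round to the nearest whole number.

852

Invert JC69: p = (3/4)(1 − e^(−4d/3)) = 0.75 × (1 − e^(-1.082667)) = 0.75 × (1 − 0.338691) = 0.495982.
Expected differing sites = pL ≈ 0.495982 × 1718 = 852.097076 ≈ 852.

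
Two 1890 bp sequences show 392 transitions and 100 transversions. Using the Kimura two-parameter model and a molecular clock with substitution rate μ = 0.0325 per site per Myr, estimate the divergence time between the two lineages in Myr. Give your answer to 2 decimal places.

5.28

P = 392/1890 ≈ 0.207407 and Q = 100/1890 ≈ 0.05291.
Under the Kimura two-parameter model, d = −½ ln(1 − 2P − Q) − ¼ ln(1 − 2Q).
1 − 2P − Q = 0.532276, giving −½ ln(0.532276) = 0.315297.
1 − 2Q = 0.89418, giving −¼ ln(0.89418) = 0.027962.
d = 0.315297 + 0.027962 = 0.343259.
Under a molecular clock d = 2μt, so t = d/(2μ) = 0.343259 / (2 × 0.0325) = 5.28 Myr.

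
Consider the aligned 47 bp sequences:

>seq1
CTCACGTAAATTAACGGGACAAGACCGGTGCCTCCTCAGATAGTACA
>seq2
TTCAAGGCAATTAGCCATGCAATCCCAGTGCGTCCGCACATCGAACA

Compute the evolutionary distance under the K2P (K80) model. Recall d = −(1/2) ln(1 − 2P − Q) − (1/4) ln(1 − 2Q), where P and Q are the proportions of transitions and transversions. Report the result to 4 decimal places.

0.4943

Of 47 sites, 5 differences are transitions and 12 are transversions, so P = 5/47 ≈ 0.106383 and Q = 12/47 ≈ 0.255319.
Under the Kimura two-parameter model, d = −½ ln(1 − 2P − Q) − ¼ ln(1 − 2Q).
1 − 2P − Q = 0.531915, giving −½ ln(0.531915) = 0.315636.
1 − 2Q = 0.489362, giving −¼ ln(0.489362) = 0.178663.
d = 0.315636 + 0.178663 = 0.494299.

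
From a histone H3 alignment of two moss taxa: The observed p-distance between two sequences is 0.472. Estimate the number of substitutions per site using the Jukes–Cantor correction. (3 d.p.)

0.744

d = −(3/4) ln(1 − 4p/3) = −0.75 ln(1 − 0.629333) = −0.75 ln(0.370667)
  = −0.75 × (-0.992451) = 0.744338 substitutions/site.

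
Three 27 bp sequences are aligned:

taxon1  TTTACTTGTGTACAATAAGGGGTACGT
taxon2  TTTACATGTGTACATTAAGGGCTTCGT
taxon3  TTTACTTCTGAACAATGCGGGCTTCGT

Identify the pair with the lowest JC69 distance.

taxon1 and taxon2

taxon1–taxon2: 4/27 differ, p = 0.148, d = 0.165.
taxon1–taxon3: 6/27 differ, p = 0.222, d = 0.264.
taxon2–taxon3: 6/27 differ, p = 0.222, d = 0.264.
The smallest distance is between taxon1 and taxon2.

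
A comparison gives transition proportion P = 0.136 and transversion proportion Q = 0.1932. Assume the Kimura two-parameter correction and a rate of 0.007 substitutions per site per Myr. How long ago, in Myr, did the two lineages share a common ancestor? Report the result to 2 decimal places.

31.07

Under the Kimura two-parameter model, d = −½ ln(1 − 2P − Q) − ¼ ln(1 − 2Q).
1 − 2P − Q = 0.5348, giving −½ ln(0.5348) = 0.312931.
1 − 2Q = 0.6136, giving −¼ ln(0.6136) = 0.122103.
d = 0.312931 + 0.122103 = 0.435034.
Under a molecular clock d = 2μt, so t = d/(2μ) = 0.435034 / (2 × 0.007) = 31.07 Myr.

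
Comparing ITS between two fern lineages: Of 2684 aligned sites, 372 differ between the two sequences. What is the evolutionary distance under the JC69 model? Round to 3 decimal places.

0.153

p = 372/2684 ≈ 0.138599.
d = −(3/4) ln(1 − 4p/3) = −0.75 ln(1 − 0.184799) = −0.75 ln(0.815201)
  = −0.75 × (-0.204321) = 0.153241 substitutions/site.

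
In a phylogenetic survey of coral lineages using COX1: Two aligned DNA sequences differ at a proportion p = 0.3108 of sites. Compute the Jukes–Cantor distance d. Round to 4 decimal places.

d = −(3/4) ln(1 − 4p/3) = −0.75 ln(1 − 0.4144) = −0.75 ln(0.5856)
  = −0.75 × (-0.535118) = 0.401339 substitutions/site.

0.4013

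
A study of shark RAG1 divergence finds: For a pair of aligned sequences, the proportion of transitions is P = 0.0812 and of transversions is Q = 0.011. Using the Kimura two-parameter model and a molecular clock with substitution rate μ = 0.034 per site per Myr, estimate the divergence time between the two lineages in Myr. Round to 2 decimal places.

1.48

Under the Kimura two-parameter model, d = −½ ln(1 − 2P − Q) − ¼ ln(1 − 2Q).
1 − 2P − Q = 0.8266, giving −½ ln(0.8266) = 0.095217.
1 − 2Q = 0.978, giving −¼ ln(0.978) = 0.005561.
d = 0.095217 + 0.005561 = 0.100778.
Under a molecular clock d = 2μt, so t = d/(2μ) = 0.100778 / (2 × 0.034) = 1.48 Myr.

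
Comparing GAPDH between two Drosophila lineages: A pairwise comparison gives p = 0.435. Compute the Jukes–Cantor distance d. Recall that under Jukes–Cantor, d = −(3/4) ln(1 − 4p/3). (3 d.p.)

d = −(3/4) ln(1 − 4p/3) = −0.75 ln(1 − 0.58) = −0.75 ln(0.42)
  = −0.75 × (-0.867501) = 0.650626 substitutions/site.

0.651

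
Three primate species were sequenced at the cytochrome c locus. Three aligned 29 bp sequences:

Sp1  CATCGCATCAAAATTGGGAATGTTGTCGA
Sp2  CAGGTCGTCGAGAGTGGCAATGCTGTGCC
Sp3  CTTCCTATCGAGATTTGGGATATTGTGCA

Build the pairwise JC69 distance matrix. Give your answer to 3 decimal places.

Sp1–Sp2: 12/29 sites differ → p ≈ 0.413793, d = −0.75 ln(1 − 0.551724) = 0.601760 ≈ 0.602.
Sp1–Sp3: 10/29 sites differ → p ≈ 0.344828, d = −0.75 ln(1 − 0.459771) = 0.461822 ≈ 0.462.
Sp2–Sp3: 13/29 sites differ → p ≈ 0.448276, d = −0.75 ln(1 − 0.597701) = 0.682920 ≈ 0.683.

d(Sp1,Sp2) = 0.602, d(Sp1,Sp3) = 0.462, d(Sp2,Sp3) = 0.683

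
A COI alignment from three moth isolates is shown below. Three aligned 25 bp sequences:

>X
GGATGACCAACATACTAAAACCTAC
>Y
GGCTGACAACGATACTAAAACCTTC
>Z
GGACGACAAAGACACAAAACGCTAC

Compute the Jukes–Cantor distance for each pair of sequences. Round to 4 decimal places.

X–Y: 5/25 sites differ → p = 0.2, d = −0.75 ln(1 − 0.266667) = 0.232617 ≈ 0.2326.
X–Z: 7/25 sites differ → p = 0.28, d = −0.75 ln(1 − 0.373333) = 0.350505 ≈ 0.3505.
Y–Z: 8/25 sites differ → p = 0.32, d = −0.75 ln(1 − 0.426667) = 0.417216 ≈ 0.4172.

d(X,Y) = 0.2326, d(X,Z) = 0.3505, d(Y,Z) = 0.4172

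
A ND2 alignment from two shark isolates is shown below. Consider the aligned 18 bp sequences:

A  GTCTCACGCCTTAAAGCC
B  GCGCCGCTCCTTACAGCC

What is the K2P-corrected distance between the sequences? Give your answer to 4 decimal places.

Of 18 sites, 3 differences are transitions and 3 are transversions, so P = 3/18 ≈ 0.166667 and Q = 3/18 ≈ 0.166667.
Under the Kimura two-parameter model, d = −½ ln(1 − 2P − Q) − ¼ ln(1 − 2Q).
1 − 2P − Q = 0.499999, giving −½ ln(0.499999) = 0.346575.
1 − 2Q = 0.666666, giving −¼ ln(0.666666) = 0.101367.
d = 0.346575 + 0.101367 = 0.447942.

0.4479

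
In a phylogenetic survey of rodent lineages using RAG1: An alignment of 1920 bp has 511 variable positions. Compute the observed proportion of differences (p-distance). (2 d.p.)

0.27

p = 511/1920 = 0.266145… ≈ 0.27 (to 2 d.p.).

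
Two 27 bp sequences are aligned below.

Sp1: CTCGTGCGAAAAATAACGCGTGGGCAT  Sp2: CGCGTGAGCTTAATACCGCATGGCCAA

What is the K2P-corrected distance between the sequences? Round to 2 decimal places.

0.46

Of 27 sites, 1 differences are transitions and 8 are transversions, so P = 1/27 ≈ 0.037037 and Q = 8/27 ≈ 0.296296.
Under the Kimura two-parameter model, d = −½ ln(1 − 2P − Q) − ¼ ln(1 − 2Q).
1 − 2P − Q = 0.62963, giving −½ ln(0.62963) = 0.231311.
1 − 2Q = 0.407408, giving −¼ ln(0.407408) = 0.224485.
d = 0.231311 + 0.224485 = 0.455796.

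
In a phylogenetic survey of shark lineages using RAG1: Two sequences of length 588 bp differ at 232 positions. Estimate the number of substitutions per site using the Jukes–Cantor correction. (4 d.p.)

0.5600

p = 232/588 ≈ 0.394558.
d = −(3/4) ln(1 − 4p/3) = −0.75 ln(1 − 0.526077) = −0.75 ln(0.473923)
  = −0.75 × (-0.746710) = 0.560033 substitutions/site.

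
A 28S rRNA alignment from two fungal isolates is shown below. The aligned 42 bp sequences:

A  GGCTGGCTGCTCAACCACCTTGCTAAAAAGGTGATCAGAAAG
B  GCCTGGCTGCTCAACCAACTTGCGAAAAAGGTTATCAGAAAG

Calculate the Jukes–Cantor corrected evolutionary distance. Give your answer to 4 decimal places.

The sequences differ at 4 of 42 sites (2, 18, 24, 33), so p = 4/42 ≈ 0.095238.
d = −(3/4) ln(1 − 4p/3) = −0.75 ln(1 − 0.126984) = −0.75 ln(0.873016)
  = −0.75 × (-0.135801) = 0.101851 substitutions/site.

0.1019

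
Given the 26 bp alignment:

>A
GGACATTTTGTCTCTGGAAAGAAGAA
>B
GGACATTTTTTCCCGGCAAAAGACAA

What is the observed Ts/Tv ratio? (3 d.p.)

0.750

Transitions are A↔G and C↔T; transversions are all other mismatches.
Transitions: 3. Transversions: 4.
R = 3/4 = 0.750.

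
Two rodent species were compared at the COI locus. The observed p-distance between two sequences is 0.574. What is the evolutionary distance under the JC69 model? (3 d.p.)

1.087

d = −(3/4) ln(1 − 4p/3) = −0.75 ln(1 − 0.765333) = −0.75 ln(0.234667)
  = −0.75 × (-1.449588) = 1.087191 substitutions/site.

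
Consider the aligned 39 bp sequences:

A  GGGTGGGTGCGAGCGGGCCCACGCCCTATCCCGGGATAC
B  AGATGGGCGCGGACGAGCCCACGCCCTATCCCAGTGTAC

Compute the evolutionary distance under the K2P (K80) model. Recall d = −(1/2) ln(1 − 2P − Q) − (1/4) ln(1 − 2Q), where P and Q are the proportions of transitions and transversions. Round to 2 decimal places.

Of 39 sites, 8 differences are transitions and 1 are transversions, so P = 8/39 ≈ 0.205128 and Q = 1/39 ≈ 0.025641.
Under the Kimura two-parameter model, d = −½ ln(1 − 2P − Q) − ¼ ln(1 − 2Q).
1 − 2P − Q = 0.564103, giving −½ ln(0.564103) = 0.286259.
1 − 2Q = 0.948718, giving −¼ ln(0.948718) = 0.013161.
d = 0.286259 + 0.013161 = 0.299420.

0.30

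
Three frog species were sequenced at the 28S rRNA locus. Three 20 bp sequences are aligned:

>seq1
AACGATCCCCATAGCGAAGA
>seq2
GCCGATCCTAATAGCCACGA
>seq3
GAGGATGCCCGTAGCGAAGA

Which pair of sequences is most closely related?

seq1–seq2: 6/20 differ, p = 0.300, d = 0.383.
seq1–seq3: 4/20 differ, p = 0.200, d = 0.233.
seq2–seq3: 8/20 differ, p = 0.400, d = 0.572.
The smallest distance is between seq1 and seq3.

seq1 and seq3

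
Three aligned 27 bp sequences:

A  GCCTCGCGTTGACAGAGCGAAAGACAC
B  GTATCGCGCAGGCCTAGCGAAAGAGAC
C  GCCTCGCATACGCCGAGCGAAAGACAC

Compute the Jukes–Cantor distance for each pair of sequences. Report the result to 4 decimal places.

A–B: 8/27 sites differ → p ≈ 0.296296, d = −0.75 ln(1 − 0.395061) = 0.376971 ≈ 0.3770.
A–C: 5/27 sites differ → p ≈ 0.185185, d = −0.75 ln(1 − 0.246913) = 0.212681 ≈ 0.2127.
B–C: 7/27 sites differ → p ≈ 0.259259, d = −0.75 ln(1 − 0.345679) = 0.318118 ≈ 0.3181.

d(A,B) = 0.3770, d(A,C) = 0.2127, d(B,C) = 0.3181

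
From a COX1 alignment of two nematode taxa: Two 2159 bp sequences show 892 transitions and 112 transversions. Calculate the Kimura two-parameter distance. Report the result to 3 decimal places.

P = 892/2159 ≈ 0.413154 and Q = 112/2159 ≈ 0.051876.
Under the Kimura two-parameter model, d = −½ ln(1 − 2P − Q) − ¼ ln(1 − 2Q).
1 − 2P − Q = 0.121816, giving −½ ln(0.121816) = 1.052622.
1 − 2Q = 0.896248, giving −¼ ln(0.896248) = 0.027385.
d = 1.052622 + 0.027385 = 1.080007.

1.080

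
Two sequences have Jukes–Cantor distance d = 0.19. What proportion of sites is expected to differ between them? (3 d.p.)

p = (3/4)(1 − e^(−4d/3)) = 0.75 × (1 − e^(-0.253333)) = 0.75 × (1 − 0.776209) = 0.167843.

0.168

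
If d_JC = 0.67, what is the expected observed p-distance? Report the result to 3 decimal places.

0.443

p = (3/4)(1 − e^(−4d/3)) = 0.75 × (1 − e^(-0.893333)) = 0.75 × (1 − 0.409289) = 0.443033.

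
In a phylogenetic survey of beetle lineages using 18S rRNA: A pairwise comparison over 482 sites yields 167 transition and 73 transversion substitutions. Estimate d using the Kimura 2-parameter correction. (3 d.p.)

1.020

P = 167/482 ≈ 0.346473 and Q = 73/482 ≈ 0.151452.
Under the Kimura two-parameter model, d = −½ ln(1 − 2P − Q) − ¼ ln(1 − 2Q).
1 − 2P − Q = 0.155602, giving −½ ln(0.155602) = 0.930227.
1 − 2Q = 0.697096, giving −¼ ln(0.697096) = 0.090208.
d = 0.930227 + 0.090208 = 1.020435.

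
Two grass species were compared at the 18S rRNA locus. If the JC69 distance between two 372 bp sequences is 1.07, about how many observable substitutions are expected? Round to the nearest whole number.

Invert JC69: p = (3/4)(1 − e^(−4d/3)) = 0.75 × (1 − e^(-1.426667)) = 0.75 × (1 − 0.240108) = 0.569919.
Expected differing sites = pL ≈ 0.569919 × 372 = 212.009868 ≈ 212.

212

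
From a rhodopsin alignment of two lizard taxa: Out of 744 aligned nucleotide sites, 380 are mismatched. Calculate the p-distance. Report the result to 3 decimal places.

0.511

p = 380/744 = 0.510752… ≈ 0.511 (to 3 d.p.).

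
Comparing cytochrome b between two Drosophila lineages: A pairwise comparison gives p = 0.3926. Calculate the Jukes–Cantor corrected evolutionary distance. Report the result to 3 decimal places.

d = −(3/4) ln(1 − 4p/3) = −0.75 ln(1 − 0.523467) = −0.75 ln(0.476533)
  = −0.75 × (-0.741218) = 0.555914 substitutions/site.

0.556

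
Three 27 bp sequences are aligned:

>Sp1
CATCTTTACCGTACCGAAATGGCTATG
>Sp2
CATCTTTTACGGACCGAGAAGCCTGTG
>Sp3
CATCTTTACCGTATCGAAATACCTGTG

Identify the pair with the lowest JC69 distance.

Sp1–Sp2: 7/27 differ, p = 0.259, d = 0.318.
Sp1–Sp3: 4/27 differ, p = 0.148, d = 0.165.
Sp2–Sp3: 7/27 differ, p = 0.259, d = 0.318.
The smallest distance is between Sp1 and Sp3.

Sp1 and Sp3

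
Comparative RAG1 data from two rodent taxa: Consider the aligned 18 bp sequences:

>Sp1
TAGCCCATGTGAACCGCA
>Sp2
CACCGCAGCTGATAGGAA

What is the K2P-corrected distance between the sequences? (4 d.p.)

0.9548

Of 18 sites, 1 differences are transitions and 8 are transversions, so P = 1/18 ≈ 0.055556 and Q = 8/18 ≈ 0.444444.
Under the Kimura two-parameter model, d = −½ ln(1 − 2P − Q) − ¼ ln(1 − 2Q).
1 − 2P − Q = 0.444444, giving −½ ln(0.444444) = 0.405466.
1 − 2Q = 0.111112, giving −¼ ln(0.111112) = 0.549304.
d = 0.405466 + 0.549304 = 0.954770.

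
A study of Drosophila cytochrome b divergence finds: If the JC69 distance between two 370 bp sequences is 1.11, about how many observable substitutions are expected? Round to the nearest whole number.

Invert JC69: p = (3/4)(1 − e^(−4d/3)) = 0.75 × (1 − e^(-1.48)) = 0.75 × (1 − 0.227638) = 0.579272.
Expected differing sites = pL ≈ 0.579272 × 370 = 214.33064 ≈ 214.

214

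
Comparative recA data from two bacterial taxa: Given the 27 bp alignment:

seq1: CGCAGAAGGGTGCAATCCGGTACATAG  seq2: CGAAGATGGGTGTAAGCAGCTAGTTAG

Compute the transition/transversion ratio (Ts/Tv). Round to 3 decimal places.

0.143

Transitions are A↔G and C↔T; transversions are all other mismatches.
Transitions: 1. Transversions: 7.
R = 1/7 = 0.142857… ≈ 0.143 (to 3 d.p.).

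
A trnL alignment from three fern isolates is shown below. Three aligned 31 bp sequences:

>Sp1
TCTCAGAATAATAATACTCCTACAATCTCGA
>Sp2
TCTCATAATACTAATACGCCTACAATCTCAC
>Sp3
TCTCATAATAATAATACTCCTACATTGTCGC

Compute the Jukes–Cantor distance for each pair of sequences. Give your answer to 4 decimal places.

Sp1–Sp2: 5/31 sites differ → p ≈ 0.16129, d = −0.75 ln(1 − 0.215053) = 0.181604 ≈ 0.1816.
Sp1–Sp3: 4/31 sites differ → p ≈ 0.129032, d = −0.75 ln(1 − 0.172043) = 0.141596 ≈ 0.1416.
Sp2–Sp3: 5/31 sites differ → p ≈ 0.16129, d = −0.75 ln(1 − 0.215053) = 0.181604 ≈ 0.1816.

d(Sp1,Sp2) = 0.1816, d(Sp1,Sp3) = 0.1416, d(Sp2,Sp3) = 0.1816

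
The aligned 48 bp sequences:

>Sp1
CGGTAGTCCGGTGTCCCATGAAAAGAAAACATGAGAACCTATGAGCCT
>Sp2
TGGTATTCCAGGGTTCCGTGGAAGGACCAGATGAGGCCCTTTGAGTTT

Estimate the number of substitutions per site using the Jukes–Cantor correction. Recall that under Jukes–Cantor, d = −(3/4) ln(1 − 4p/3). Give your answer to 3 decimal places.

0.441

The sequences differ at 16 of 48 sites, so p = 16/48 ≈ 0.333333.
d = −(3/4) ln(1 − 4p/3) = −0.75 ln(1 − 0.444444) = −0.75 ln(0.555556)
  = −0.75 × (-0.587786) = 0.440840 substitutions/site.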